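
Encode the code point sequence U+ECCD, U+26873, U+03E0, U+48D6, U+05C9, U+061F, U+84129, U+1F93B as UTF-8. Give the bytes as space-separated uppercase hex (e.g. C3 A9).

U+ECCD: 3-byte form → EE B3 8D.
U+26873: 4-byte form → F0 A6 A1 B3.
U+03E0: 2-byte form → CF A0.
U+48D6: 3-byte form → E4 A3 96.
U+05C9: 2-byte form → D7 89.
U+061F: 2-byte form → D8 9F.
U+84129: 4-byte form → F2 84 84 A9.
U+1F93B: 4-byte form → F0 9F A4 BB.
Concatenated (24 bytes): EE B3 8D F0 A6 A1 B3 CF A0 E4 A3 96 D7 89 D8 9F F2 84 84 A9 F0 9F A4 BB.

EE B3 8D F0 A6 A1 B3 CF A0 E4 A3 96 D7 89 D8 9F F2 84 84 A9 F0 9F A4 BB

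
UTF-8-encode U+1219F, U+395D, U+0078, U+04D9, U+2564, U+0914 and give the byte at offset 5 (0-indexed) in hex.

0xA5

U+1219F → 4-byte form F0 92 86 9F at offsets 0–3.
U+395D → 3-byte form E3 A5 9D at offsets 4–6.
Offset 5 falls in char 2's range; it's byte 2 of E3 A5 9D = 0xA5.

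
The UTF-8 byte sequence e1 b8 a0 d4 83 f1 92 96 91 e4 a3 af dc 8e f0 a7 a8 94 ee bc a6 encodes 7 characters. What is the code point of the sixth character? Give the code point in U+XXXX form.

U+27A14

Offset 0: leading byte 0xE1 = 11100001 → 3-byte char #1 = E1 B8 A0.
Offset 3: leading byte 0xD4 = 11010100 → 2-byte char #2 = D4 83.
Offset 5: leading byte 0xF1 = 11110001 → 4-byte char #3 = F1 92 96 91.
Offset 9: leading byte 0xE4 = 11100100 → 3-byte char #4 = E4 A3 AF.
Offset 12: leading byte 0xDC = 11011100 → 2-byte char #5 = DC 8E.
Offset 14: leading byte 0xF0 = 11110000 → 4-byte char #6 = F0 A7 A8 94.
Leading byte 0xF0 = 11110000 matches 11110xxx → 4-byte sequence.
Byte 1: 0xF0 = 11110000, payload 000 (3 bits).
Byte 2: 0xA7 = 10100111 (10xxxxxx ✓), payload 100111.
Byte 3: 0xA8 = 10101000 (10xxxxxx ✓), payload 101000.
Byte 4: 0x94 = 10010100 (10xxxxxx ✓), payload 010100.
Concatenate: 000100111101000010100 = 0x27A14 (21 bits → U+27A14).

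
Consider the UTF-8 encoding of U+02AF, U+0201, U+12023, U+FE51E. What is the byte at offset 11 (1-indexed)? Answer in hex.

0x94

1-indexed offset 11 is 0-indexed offset 10.
U+02AF → 2-byte form CA AF at offsets 0–1.
U+0201 → 2-byte form C8 81 at offsets 2–3.
U+12023 → 4-byte form F0 92 80 A3 at offsets 4–7.
U+FE51E → 4-byte form F3 BE 94 9E at offsets 8–11.
Offset 10 falls in char 4's range; it's byte 3 of F3 BE 94 9E = 0x94.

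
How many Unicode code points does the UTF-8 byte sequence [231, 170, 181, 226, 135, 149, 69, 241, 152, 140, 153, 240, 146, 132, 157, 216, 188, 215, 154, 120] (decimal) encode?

8

Byte at offset 0: 0xE7 = 11100111 → 3-byte char (#1). Advance 3.
Byte at offset 3: 0xE2 = 11100010 → 3-byte char (#2). Advance 3.
Byte at offset 6: 0x45 = 01000101 → 1-byte char (#3). Advance 1.
Byte at offset 7: 0xF1 = 11110001 → 4-byte char (#4). Advance 4.
Byte at offset 11: 0xF0 = 11110000 → 4-byte char (#5). Advance 4.
Byte at offset 15: 0xD8 = 11011000 → 2-byte char (#6). Advance 2.
Byte at offset 17: 0xD7 = 11010111 → 2-byte char (#7). Advance 2.
Byte at offset 19: 0x78 = 01111000 → 1-byte char (#8). Advance 1.
Reached end at offset 20 after 8 code points.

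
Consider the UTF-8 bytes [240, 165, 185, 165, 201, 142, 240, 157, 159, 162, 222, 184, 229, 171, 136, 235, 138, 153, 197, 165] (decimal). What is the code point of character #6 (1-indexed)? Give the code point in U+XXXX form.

U+B299

Offset 0: leading byte 0xF0 = 11110000 → 4-byte char #1 = F0 A5 B9 A5.
Offset 4: leading byte 0xC9 = 11001001 → 2-byte char #2 = C9 8E.
Offset 6: leading byte 0xF0 = 11110000 → 4-byte char #3 = F0 9D 9F A2.
Offset 10: leading byte 0xDE = 11011110 → 2-byte char #4 = DE B8.
Offset 12: leading byte 0xE5 = 11100101 → 3-byte char #5 = E5 AB 88.
Offset 15: leading byte 0xEB = 11101011 → 3-byte char #6 = EB 8A 99.
Leading byte 0xEB = 11101011 matches 1110xxxx → 3-byte sequence.
Byte 1: 0xEB = 11101011, payload 1011 (4 bits).
Byte 2: 0x8A = 10001010 (10xxxxxx ✓), payload 001010.
Byte 3: 0x99 = 10011001 (10xxxxxx ✓), payload 011001.
Concatenate: 1011001010011001 = 0xB299 (16 bits → U+B299).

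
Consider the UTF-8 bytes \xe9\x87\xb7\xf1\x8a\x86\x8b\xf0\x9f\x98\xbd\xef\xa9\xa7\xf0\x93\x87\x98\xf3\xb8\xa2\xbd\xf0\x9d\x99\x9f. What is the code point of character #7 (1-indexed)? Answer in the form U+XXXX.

Offset 0: leading byte 0xE9 = 11101001 → 3-byte char #1 = E9 87 B7.
Offset 3: leading byte 0xF1 = 11110001 → 4-byte char #2 = F1 8A 86 8B.
Offset 7: leading byte 0xF0 = 11110000 → 4-byte char #3 = F0 9F 98 BD.
Offset 11: leading byte 0xEF = 11101111 → 3-byte char #4 = EF A9 A7.
Offset 14: leading byte 0xF0 = 11110000 → 4-byte char #5 = F0 93 87 98.
Offset 18: leading byte 0xF3 = 11110011 → 4-byte char #6 = F3 B8 A2 BD.
Offset 22: leading byte 0xF0 = 11110000 → 4-byte char #7 = F0 9D 99 9F.
Leading byte 0xF0 = 11110000 matches 11110xxx → 4-byte sequence.
Byte 1: 0xF0 = 11110000, payload 000 (3 bits).
Byte 2: 0x9D = 10011101 (10xxxxxx ✓), payload 011101.
Byte 3: 0x99 = 10011001 (10xxxxxx ✓), payload 011001.
Byte 4: 0x9F = 10011111 (10xxxxxx ✓), payload 011111.
Concatenate: 000011101011001011111 = 0x1D65F (21 bits → U+1D65F).

U+1D65F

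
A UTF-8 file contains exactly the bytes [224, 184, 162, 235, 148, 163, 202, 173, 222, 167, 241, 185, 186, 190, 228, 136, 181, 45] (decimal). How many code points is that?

7

Byte at offset 0: 0xE0 = 11100000 → 3-byte char (#1). Advance 3.
Byte at offset 3: 0xEB = 11101011 → 3-byte char (#2). Advance 3.
Byte at offset 6: 0xCA = 11001010 → 2-byte char (#3). Advance 2.
Byte at offset 8: 0xDE = 11011110 → 2-byte char (#4). Advance 2.
Byte at offset 10: 0xF1 = 11110001 → 4-byte char (#5). Advance 4.
Byte at offset 14: 0xE4 = 11100100 → 3-byte char (#6). Advance 3.
Byte at offset 17: 0x2D = 00101101 → 1-byte char (#7). Advance 1.
Reached end at offset 18 after 7 code points.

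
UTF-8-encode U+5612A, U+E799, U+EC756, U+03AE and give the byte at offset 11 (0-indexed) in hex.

U+5612A → 4-byte form F1 96 84 AA at offsets 0–3.
U+E799 → 3-byte form EE 9E 99 at offsets 4–6.
U+EC756 → 4-byte form F3 AC 9D 96 at offsets 7–10.
U+03AE → 2-byte form CE AE at offsets 11–12.
Offset 11 falls in char 4's range; it's byte 1 of CE AE = 0xCE.

0xCE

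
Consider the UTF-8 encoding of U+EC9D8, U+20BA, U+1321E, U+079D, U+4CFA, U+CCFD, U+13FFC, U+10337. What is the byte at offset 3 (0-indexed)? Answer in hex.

U+EC9D8 → 4-byte form F3 AC A7 98 at offsets 0–3.
Offset 3 falls in char 1's range; it's byte 4 of F3 AC A7 98 = 0x98.

0x98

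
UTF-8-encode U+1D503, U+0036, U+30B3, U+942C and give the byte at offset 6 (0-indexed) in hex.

U+1D503 → 4-byte form F0 9D 94 83 at offsets 0–3.
U+0036 → 1-byte form 36 at offsets 4–4.
U+30B3 → 3-byte form E3 82 B3 at offsets 5–7.
Offset 6 falls in char 3's range; it's byte 2 of E3 82 B3 = 0x82.

0x82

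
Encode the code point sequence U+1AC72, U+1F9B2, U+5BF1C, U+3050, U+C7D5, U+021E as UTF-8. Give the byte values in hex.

F0 9A B1 B2 F0 9F A6 B2 F1 9B BC 9C E3 81 90 EC 9F 95 C8 9E

U+1AC72: 4-byte form → F0 9A B1 B2.
U+1F9B2: 4-byte form → F0 9F A6 B2.
U+5BF1C: 4-byte form → F1 9B BC 9C.
U+3050: 3-byte form → E3 81 90.
U+C7D5: 3-byte form → EC 9F 95.
U+021E: 2-byte form → C8 9E.
Concatenated (20 bytes): F0 9A B1 B2 F0 9F A6 B2 F1 9B BC 9C E3 81 90 EC 9F 95 C8 9E.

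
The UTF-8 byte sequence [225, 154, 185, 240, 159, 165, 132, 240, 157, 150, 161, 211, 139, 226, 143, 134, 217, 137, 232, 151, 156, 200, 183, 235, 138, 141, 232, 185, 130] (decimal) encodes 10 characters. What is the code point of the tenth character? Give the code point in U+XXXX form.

Offset 0: leading byte 0xE1 = 11100001 → 3-byte char #1 = E1 9A B9.
Offset 3: leading byte 0xF0 = 11110000 → 4-byte char #2 = F0 9F A5 84.
Offset 7: leading byte 0xF0 = 11110000 → 4-byte char #3 = F0 9D 96 A1.
Offset 11: leading byte 0xD3 = 11010011 → 2-byte char #4 = D3 8B.
Offset 13: leading byte 0xE2 = 11100010 → 3-byte char #5 = E2 8F 86.
Offset 16: leading byte 0xD9 = 11011001 → 2-byte char #6 = D9 89.
Offset 18: leading byte 0xE8 = 11101000 → 3-byte char #7 = E8 97 9C.
Offset 21: leading byte 0xC8 = 11001000 → 2-byte char #8 = C8 B7.
Offset 23: leading byte 0xEB = 11101011 → 3-byte char #9 = EB 8A 8D.
Offset 26: leading byte 0xE8 = 11101000 → 3-byte char #10 = E8 B9 82.
Leading byte 0xE8 = 11101000 matches 1110xxxx → 3-byte sequence.
Byte 1: 0xE8 = 11101000, payload 1000 (4 bits).
Byte 2: 0xB9 = 10111001 (10xxxxxx ✓), payload 111001.
Byte 3: 0x82 = 10000010 (10xxxxxx ✓), payload 000010.
Concatenate: 1000111001000010 = 0x8E42 (16 bits → U+8E42).

U+8E42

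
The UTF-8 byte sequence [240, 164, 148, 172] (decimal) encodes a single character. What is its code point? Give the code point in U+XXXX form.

U+2452C

Leading byte 0xF0 = 11110000 matches 11110xxx → 4-byte sequence.
Byte 1: 0xF0 = 11110000, payload 000 (3 bits).
Byte 2: 0xA4 = 10100100 (10xxxxxx ✓), payload 100100.
Byte 3: 0x94 = 10010100 (10xxxxxx ✓), payload 010100.
Byte 4: 0xAC = 10101100 (10xxxxxx ✓), payload 101100.
Concatenate: 000100100010100101100 = 0x2452C (21 bits → U+2452C).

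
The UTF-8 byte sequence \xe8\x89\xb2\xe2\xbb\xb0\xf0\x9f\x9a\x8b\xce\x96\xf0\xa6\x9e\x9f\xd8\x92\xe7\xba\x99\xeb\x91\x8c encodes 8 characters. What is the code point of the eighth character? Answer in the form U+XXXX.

Offset 0: leading byte 0xE8 = 11101000 → 3-byte char #1 = E8 89 B2.
Offset 3: leading byte 0xE2 = 11100010 → 3-byte char #2 = E2 BB B0.
Offset 6: leading byte 0xF0 = 11110000 → 4-byte char #3 = F0 9F 9A 8B.
Offset 10: leading byte 0xCE = 11001110 → 2-byte char #4 = CE 96.
Offset 12: leading byte 0xF0 = 11110000 → 4-byte char #5 = F0 A6 9E 9F.
Offset 16: leading byte 0xD8 = 11011000 → 2-byte char #6 = D8 92.
Offset 18: leading byte 0xE7 = 11100111 → 3-byte char #7 = E7 BA 99.
Offset 21: leading byte 0xEB = 11101011 → 3-byte char #8 = EB 91 8C.
Leading byte 0xEB = 11101011 matches 1110xxxx → 3-byte sequence.
Byte 1: 0xEB = 11101011, payload 1011 (4 bits).
Byte 2: 0x91 = 10010001 (10xxxxxx ✓), payload 010001.
Byte 3: 0x8C = 10001100 (10xxxxxx ✓), payload 001100.
Concatenate: 1011010001001100 = 0xB44C (16 bits → U+B44C).

U+B44C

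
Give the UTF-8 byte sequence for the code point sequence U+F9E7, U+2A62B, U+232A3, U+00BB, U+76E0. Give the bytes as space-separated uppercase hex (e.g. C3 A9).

U+F9E7: 3-byte form → EF A7 A7.
U+2A62B: 4-byte form → F0 AA 98 AB.
U+232A3: 4-byte form → F0 A3 8A A3.
U+00BB: 2-byte form → C2 BB.
U+76E0: 3-byte form → E7 9B A0.
Concatenated (16 bytes): EF A7 A7 F0 AA 98 AB F0 A3 8A A3 C2 BB E7 9B A0.

EF A7 A7 F0 AA 98 AB F0 A3 8A A3 C2 BB E7 9B A0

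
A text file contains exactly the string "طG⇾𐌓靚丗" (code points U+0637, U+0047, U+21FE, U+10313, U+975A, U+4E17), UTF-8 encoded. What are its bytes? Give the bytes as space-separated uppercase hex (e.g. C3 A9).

D8 B7 47 E2 87 BE F0 90 8C 93 E9 9D 9A E4 B8 97

U+0637: 2-byte form → D8 B7.
U+0047: 1-byte form → 47.
U+21FE: 3-byte form → E2 87 BE.
U+10313: 4-byte form → F0 90 8C 93.
U+975A: 3-byte form → E9 9D 9A.
U+4E17: 3-byte form → E4 B8 97.
Concatenated (16 bytes): D8 B7 47 E2 87 BE F0 90 8C 93 E9 9D 9A E4 B8 97.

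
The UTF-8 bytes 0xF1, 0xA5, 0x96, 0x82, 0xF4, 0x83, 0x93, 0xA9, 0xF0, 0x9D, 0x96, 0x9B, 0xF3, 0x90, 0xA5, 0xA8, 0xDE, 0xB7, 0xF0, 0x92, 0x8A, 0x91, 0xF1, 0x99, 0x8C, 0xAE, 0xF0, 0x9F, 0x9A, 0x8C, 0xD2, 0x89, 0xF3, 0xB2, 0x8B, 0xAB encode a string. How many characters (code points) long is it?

10

Byte at offset 0: 0xF1 = 11110001 → 4-byte char (#1). Advance 4.
Byte at offset 4: 0xF4 = 11110100 → 4-byte char (#2). Advance 4.
Byte at offset 8: 0xF0 = 11110000 → 4-byte char (#3). Advance 4.
Byte at offset 12: 0xF3 = 11110011 → 4-byte char (#4). Advance 4.
Byte at offset 16: 0xDE = 11011110 → 2-byte char (#5). Advance 2.
Byte at offset 18: 0xF0 = 11110000 → 4-byte char (#6). Advance 4.
Byte at offset 22: 0xF1 = 11110001 → 4-byte char (#7). Advance 4.
Byte at offset 26: 0xF0 = 11110000 → 4-byte char (#8). Advance 4.
Byte at offset 30: 0xD2 = 11010010 → 2-byte char (#9). Advance 2.
Byte at offset 32: 0xF3 = 11110011 → 4-byte char (#10). Advance 4.
Reached end at offset 36 after 10 code points.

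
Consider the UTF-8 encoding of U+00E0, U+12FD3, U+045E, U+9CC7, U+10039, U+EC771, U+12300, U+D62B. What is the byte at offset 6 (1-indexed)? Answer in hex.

0x93

1-indexed offset 6 is 0-indexed offset 5.
U+00E0 → 2-byte form C3 A0 at offsets 0–1.
U+12FD3 → 4-byte form F0 92 BF 93 at offsets 2–5.
Offset 5 falls in char 2's range; it's byte 4 of F0 92 BF 93 = 0x93.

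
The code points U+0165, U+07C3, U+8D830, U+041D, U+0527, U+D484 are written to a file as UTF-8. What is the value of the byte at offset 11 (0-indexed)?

0xA7

U+0165 → 2-byte form C5 A5 at offsets 0–1.
U+07C3 → 2-byte form DF 83 at offsets 2–3.
U+8D830 → 4-byte form F2 8D A0 B0 at offsets 4–7.
U+041D → 2-byte form D0 9D at offsets 8–9.
U+0527 → 2-byte form D4 A7 at offsets 10–11.
Offset 11 falls in char 5's range; it's byte 2 of D4 A7 = 0xA7.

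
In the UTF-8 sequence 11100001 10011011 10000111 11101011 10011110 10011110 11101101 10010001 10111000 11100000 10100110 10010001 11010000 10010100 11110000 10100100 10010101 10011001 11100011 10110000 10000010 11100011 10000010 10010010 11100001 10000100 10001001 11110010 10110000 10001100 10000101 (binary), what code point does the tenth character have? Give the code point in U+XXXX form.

Offset 0: leading byte 0xE1 = 11100001 → 3-byte char #1 = E1 9B 87.
Offset 3: leading byte 0xEB = 11101011 → 3-byte char #2 = EB 9E 9E.
Offset 6: leading byte 0xED = 11101101 → 3-byte char #3 = ED 91 B8.
Offset 9: leading byte 0xE0 = 11100000 → 3-byte char #4 = E0 A6 91.
Offset 12: leading byte 0xD0 = 11010000 → 2-byte char #5 = D0 94.
Offset 14: leading byte 0xF0 = 11110000 → 4-byte char #6 = F0 A4 95 99.
Offset 18: leading byte 0xE3 = 11100011 → 3-byte char #7 = E3 B0 82.
Offset 21: leading byte 0xE3 = 11100011 → 3-byte char #8 = E3 82 92.
Offset 24: leading byte 0xE1 = 11100001 → 3-byte char #9 = E1 84 89.
Offset 27: leading byte 0xF2 = 11110010 → 4-byte char #10 = F2 B0 8C 85.
Leading byte 0xF2 = 11110010 matches 11110xxx → 4-byte sequence.
Byte 1: 0xF2 = 11110010, payload 010 (3 bits).
Byte 2: 0xB0 = 10110000 (10xxxxxx ✓), payload 110000.
Byte 3: 0x8C = 10001100 (10xxxxxx ✓), payload 001100.
Byte 4: 0x85 = 10000101 (10xxxxxx ✓), payload 000101.
Concatenate: 010110000001100000101 = 0xB0305 (21 bits → U+B0305).

U+B0305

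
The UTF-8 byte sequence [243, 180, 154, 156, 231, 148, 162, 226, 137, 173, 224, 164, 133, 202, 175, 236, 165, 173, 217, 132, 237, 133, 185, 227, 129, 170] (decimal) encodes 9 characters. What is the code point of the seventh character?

Offset 0: leading byte 0xF3 = 11110011 → 4-byte char #1 = F3 B4 9A 9C.
Offset 4: leading byte 0xE7 = 11100111 → 3-byte char #2 = E7 94 A2.
Offset 7: leading byte 0xE2 = 11100010 → 3-byte char #3 = E2 89 AD.
Offset 10: leading byte 0xE0 = 11100000 → 3-byte char #4 = E0 A4 85.
Offset 13: leading byte 0xCA = 11001010 → 2-byte char #5 = CA AF.
Offset 15: leading byte 0xEC = 11101100 → 3-byte char #6 = EC A5 AD.
Offset 18: leading byte 0xD9 = 11011001 → 2-byte char #7 = D9 84.
Leading byte 0xD9 = 11011001 matches 110xxxxx → 2-byte sequence.
Byte 1: 0xD9 = 11011001, payload 11001 (5 bits).
Byte 2: 0x84 = 10000100 (10xxxxxx ✓), payload 000100.
Concatenate: 11001000100 = 0x644 (11 bits → U+0644).

U+0644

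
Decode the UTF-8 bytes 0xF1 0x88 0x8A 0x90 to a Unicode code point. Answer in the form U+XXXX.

Leading byte 0xF1 = 11110001 matches 11110xxx → 4-byte sequence.
Byte 1: 0xF1 = 11110001, payload 001 (3 bits).
Byte 2: 0x88 = 10001000 (10xxxxxx ✓), payload 001000.
Byte 3: 0x8A = 10001010 (10xxxxxx ✓), payload 001010.
Byte 4: 0x90 = 10010000 (10xxxxxx ✓), payload 010000.
Concatenate: 001001000001010010000 = 0x48290 (21 bits → U+48290).

U+48290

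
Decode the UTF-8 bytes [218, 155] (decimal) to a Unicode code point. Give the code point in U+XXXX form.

U+069B

Leading byte 0xDA = 11011010 matches 110xxxxx → 2-byte sequence.
Byte 1: 0xDA = 11011010, payload 11010 (5 bits).
Byte 2: 0x9B = 10011011 (10xxxxxx ✓), payload 011011.
Concatenate: 11010011011 = 0x69B (11 bits → U+069B).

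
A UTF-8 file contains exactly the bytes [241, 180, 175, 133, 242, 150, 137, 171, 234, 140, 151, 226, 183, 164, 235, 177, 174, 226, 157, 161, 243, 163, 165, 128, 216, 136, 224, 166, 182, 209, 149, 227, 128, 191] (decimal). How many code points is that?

11

Byte at offset 0: 0xF1 = 11110001 → 4-byte char (#1). Advance 4.
Byte at offset 4: 0xF2 = 11110010 → 4-byte char (#2). Advance 4.
Byte at offset 8: 0xEA = 11101010 → 3-byte char (#3). Advance 3.
Byte at offset 11: 0xE2 = 11100010 → 3-byte char (#4). Advance 3.
Byte at offset 14: 0xEB = 11101011 → 3-byte char (#5). Advance 3.
Byte at offset 17: 0xE2 = 11100010 → 3-byte char (#6). Advance 3.
Byte at offset 20: 0xF3 = 11110011 → 4-byte char (#7). Advance 4.
Byte at offset 24: 0xD8 = 11011000 → 2-byte char (#8). Advance 2.
Byte at offset 26: 0xE0 = 11100000 → 3-byte char (#9). Advance 3.
Byte at offset 29: 0xD1 = 11010001 → 2-byte char (#10). Advance 2.
Byte at offset 31: 0xE3 = 11100011 → 3-byte char (#11). Advance 3.
Reached end at offset 34 after 11 code points.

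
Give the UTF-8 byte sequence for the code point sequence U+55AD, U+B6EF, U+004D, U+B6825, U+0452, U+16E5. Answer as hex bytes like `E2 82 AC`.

U+55AD: 3-byte form → E5 96 AD.
U+B6EF: 3-byte form → EB 9B AF.
U+004D: 1-byte form → 4D.
U+B6825: 4-byte form → F2 B6 A0 A5.
U+0452: 2-byte form → D1 92.
U+16E5: 3-byte form → E1 9B A5.
Concatenated (16 bytes): E5 96 AD EB 9B AF 4D F2 B6 A0 A5 D1 92 E1 9B A5.

E5 96 AD EB 9B AF 4D F2 B6 A0 A5 D1 92 E1 9B A5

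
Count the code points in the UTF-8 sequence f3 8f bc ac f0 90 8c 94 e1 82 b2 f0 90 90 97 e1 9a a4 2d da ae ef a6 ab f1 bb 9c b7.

Byte at offset 0: 0xF3 = 11110011 → 4-byte char (#1). Advance 4.
Byte at offset 4: 0xF0 = 11110000 → 4-byte char (#2). Advance 4.
Byte at offset 8: 0xE1 = 11100001 → 3-byte char (#3). Advance 3.
Byte at offset 11: 0xF0 = 11110000 → 4-byte char (#4). Advance 4.
Byte at offset 15: 0xE1 = 11100001 → 3-byte char (#5). Advance 3.
Byte at offset 18: 0x2D = 00101101 → 1-byte char (#6). Advance 1.
Byte at offset 19: 0xDA = 11011010 → 2-byte char (#7). Advance 2.
Byte at offset 21: 0xEF = 11101111 → 3-byte char (#8). Advance 3.
Byte at offset 24: 0xF1 = 11110001 → 4-byte char (#9). Advance 4.
Reached end at offset 28 after 9 code points.

9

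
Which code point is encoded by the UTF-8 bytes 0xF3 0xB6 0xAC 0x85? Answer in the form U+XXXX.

U+F6B05

Leading byte 0xF3 = 11110011 matches 11110xxx → 4-byte sequence.
Byte 1: 0xF3 = 11110011, payload 011 (3 bits).
Byte 2: 0xB6 = 10110110 (10xxxxxx ✓), payload 110110.
Byte 3: 0xAC = 10101100 (10xxxxxx ✓), payload 101100.
Byte 4: 0x85 = 10000101 (10xxxxxx ✓), payload 000101.
Concatenate: 011110110101100000101 = 0xF6B05 (21 bits → U+F6B05).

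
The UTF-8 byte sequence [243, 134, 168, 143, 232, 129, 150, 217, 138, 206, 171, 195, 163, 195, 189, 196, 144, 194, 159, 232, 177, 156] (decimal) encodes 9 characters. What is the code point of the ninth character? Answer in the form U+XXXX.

U+8C5C

Offset 0: leading byte 0xF3 = 11110011 → 4-byte char #1 = F3 86 A8 8F.
Offset 4: leading byte 0xE8 = 11101000 → 3-byte char #2 = E8 81 96.
Offset 7: leading byte 0xD9 = 11011001 → 2-byte char #3 = D9 8A.
Offset 9: leading byte 0xCE = 11001110 → 2-byte char #4 = CE AB.
Offset 11: leading byte 0xC3 = 11000011 → 2-byte char #5 = C3 A3.
Offset 13: leading byte 0xC3 = 11000011 → 2-byte char #6 = C3 BD.
Offset 15: leading byte 0xC4 = 11000100 → 2-byte char #7 = C4 90.
Offset 17: leading byte 0xC2 = 11000010 → 2-byte char #8 = C2 9F.
Offset 19: leading byte 0xE8 = 11101000 → 3-byte char #9 = E8 B1 9C.
Leading byte 0xE8 = 11101000 matches 1110xxxx → 3-byte sequence.
Byte 1: 0xE8 = 11101000, payload 1000 (4 bits).
Byte 2: 0xB1 = 10110001 (10xxxxxx ✓), payload 110001.
Byte 3: 0x9C = 10011100 (10xxxxxx ✓), payload 011100.
Concatenate: 1000110001011100 = 0x8C5C (16 bits → U+8C5C).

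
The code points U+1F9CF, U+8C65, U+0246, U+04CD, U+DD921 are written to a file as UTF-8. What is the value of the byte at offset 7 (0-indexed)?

0xC9

U+1F9CF → 4-byte form F0 9F A7 8F at offsets 0–3.
U+8C65 → 3-byte form E8 B1 A5 at offsets 4–6.
U+0246 → 2-byte form C9 86 at offsets 7–8.
Offset 7 falls in char 3's range; it's byte 1 of C9 86 = 0xC9.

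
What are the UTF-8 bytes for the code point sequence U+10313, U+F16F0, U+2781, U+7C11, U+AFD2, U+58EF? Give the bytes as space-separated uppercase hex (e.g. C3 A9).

F0 90 8C 93 F3 B1 9B B0 E2 9E 81 E7 B0 91 EA BF 92 E5 A3 AF

U+10313: 4-byte form → F0 90 8C 93.
U+F16F0: 4-byte form → F3 B1 9B B0.
U+2781: 3-byte form → E2 9E 81.
U+7C11: 3-byte form → E7 B0 91.
U+AFD2: 3-byte form → EA BF 92.
U+58EF: 3-byte form → E5 A3 AF.
Concatenated (20 bytes): F0 90 8C 93 F3 B1 9B B0 E2 9E 81 E7 B0 91 EA BF 92 E5 A3 AF.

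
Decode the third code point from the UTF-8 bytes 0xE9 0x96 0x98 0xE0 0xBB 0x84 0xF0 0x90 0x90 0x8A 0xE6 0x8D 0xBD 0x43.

U+1040A

Offset 0: leading byte 0xE9 = 11101001 → 3-byte char #1 = E9 96 98.
Offset 3: leading byte 0xE0 = 11100000 → 3-byte char #2 = E0 BB 84.
Offset 6: leading byte 0xF0 = 11110000 → 4-byte char #3 = F0 90 90 8A.
Leading byte 0xF0 = 11110000 matches 11110xxx → 4-byte sequence.
Byte 1: 0xF0 = 11110000, payload 000 (3 bits).
Byte 2: 0x90 = 10010000 (10xxxxxx ✓), payload 010000.
Byte 3: 0x90 = 10010000 (10xxxxxx ✓), payload 010000.
Byte 4: 0x8A = 10001010 (10xxxxxx ✓), payload 001010.
Concatenate: 000010000010000001010 = 0x1040A (21 bits → U+1040A).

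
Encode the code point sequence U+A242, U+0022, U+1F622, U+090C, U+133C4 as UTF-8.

U+A242: 3-byte form → EA 89 82.
U+0022: 1-byte form → 22.
U+1F622: 4-byte form → F0 9F 98 A2.
U+090C: 3-byte form → E0 A4 8C.
U+133C4: 4-byte form → F0 93 8F 84.
Concatenated (15 bytes): EA 89 82 22 F0 9F 98 A2 E0 A4 8C F0 93 8F 84.

EA 89 82 22 F0 9F 98 A2 E0 A4 8C F0 93 8F 84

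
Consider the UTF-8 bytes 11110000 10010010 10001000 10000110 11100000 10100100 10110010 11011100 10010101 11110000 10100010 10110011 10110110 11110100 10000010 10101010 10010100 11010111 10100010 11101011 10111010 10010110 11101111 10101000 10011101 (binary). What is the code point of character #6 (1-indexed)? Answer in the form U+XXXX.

U+05E2

Offset 0: leading byte 0xF0 = 11110000 → 4-byte char #1 = F0 92 88 86.
Offset 4: leading byte 0xE0 = 11100000 → 3-byte char #2 = E0 A4 B2.
Offset 7: leading byte 0xDC = 11011100 → 2-byte char #3 = DC 95.
Offset 9: leading byte 0xF0 = 11110000 → 4-byte char #4 = F0 A2 B3 B6.
Offset 13: leading byte 0xF4 = 11110100 → 4-byte char #5 = F4 82 AA 94.
Offset 17: leading byte 0xD7 = 11010111 → 2-byte char #6 = D7 A2.
Leading byte 0xD7 = 11010111 matches 110xxxxx → 2-byte sequence.
Byte 1: 0xD7 = 11010111, payload 10111 (5 bits).
Byte 2: 0xA2 = 10100010 (10xxxxxx ✓), payload 100010.
Concatenate: 10111100010 = 0x5E2 (11 bits → U+05E2).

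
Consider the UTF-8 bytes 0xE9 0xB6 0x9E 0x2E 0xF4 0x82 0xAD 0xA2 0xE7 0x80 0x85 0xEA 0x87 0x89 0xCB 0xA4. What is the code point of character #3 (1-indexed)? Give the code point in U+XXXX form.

U+102B62

Offset 0: leading byte 0xE9 = 11101001 → 3-byte char #1 = E9 B6 9E.
Offset 3: leading byte 0x2E = 00101110 → 1-byte char #2 = 2E.
Offset 4: leading byte 0xF4 = 11110100 → 4-byte char #3 = F4 82 AD A2.
Leading byte 0xF4 = 11110100 matches 11110xxx → 4-byte sequence.
Byte 1: 0xF4 = 11110100, payload 100 (3 bits).
Byte 2: 0x82 = 10000010 (10xxxxxx ✓), payload 000010.
Byte 3: 0xAD = 10101101 (10xxxxxx ✓), payload 101101.
Byte 4: 0xA2 = 10100010 (10xxxxxx ✓), payload 100010.
Concatenate: 100000010101101100010 = 0x102B62 (21 bits → U+102B62).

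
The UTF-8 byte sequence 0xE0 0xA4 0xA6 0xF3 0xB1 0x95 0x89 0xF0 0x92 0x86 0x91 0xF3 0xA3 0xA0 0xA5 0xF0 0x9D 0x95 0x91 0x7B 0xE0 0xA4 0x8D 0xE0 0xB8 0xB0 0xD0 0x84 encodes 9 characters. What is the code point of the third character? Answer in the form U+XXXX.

U+12191

Offset 0: leading byte 0xE0 = 11100000 → 3-byte char #1 = E0 A4 A6.
Offset 3: leading byte 0xF3 = 11110011 → 4-byte char #2 = F3 B1 95 89.
Offset 7: leading byte 0xF0 = 11110000 → 4-byte char #3 = F0 92 86 91.
Leading byte 0xF0 = 11110000 matches 11110xxx → 4-byte sequence.
Byte 1: 0xF0 = 11110000, payload 000 (3 bits).
Byte 2: 0x92 = 10010010 (10xxxxxx ✓), payload 010010.
Byte 3: 0x86 = 10000110 (10xxxxxx ✓), payload 000110.
Byte 4: 0x91 = 10010001 (10xxxxxx ✓), payload 010001.
Concatenate: 000010010000110010001 = 0x12191 (21 bits → U+12191).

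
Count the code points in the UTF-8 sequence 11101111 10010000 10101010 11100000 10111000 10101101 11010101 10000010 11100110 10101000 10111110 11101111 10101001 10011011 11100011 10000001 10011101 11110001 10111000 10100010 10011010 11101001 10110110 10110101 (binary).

8

Byte at offset 0: 0xEF = 11101111 → 3-byte char (#1). Advance 3.
Byte at offset 3: 0xE0 = 11100000 → 3-byte char (#2). Advance 3.
Byte at offset 6: 0xD5 = 11010101 → 2-byte char (#3). Advance 2.
Byte at offset 8: 0xE6 = 11100110 → 3-byte char (#4). Advance 3.
Byte at offset 11: 0xEF = 11101111 → 3-byte char (#5). Advance 3.
Byte at offset 14: 0xE3 = 11100011 → 3-byte char (#6). Advance 3.
Byte at offset 17: 0xF1 = 11110001 → 4-byte char (#7). Advance 4.
Byte at offset 21: 0xE9 = 11101001 → 3-byte char (#8). Advance 3.
Reached end at offset 24 after 8 code points.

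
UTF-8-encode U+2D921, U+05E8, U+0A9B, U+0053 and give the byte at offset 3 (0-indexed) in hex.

0xA1

U+2D921 → 4-byte form F0 AD A4 A1 at offsets 0–3.
Offset 3 falls in char 1's range; it's byte 4 of F0 AD A4 A1 = 0xA1.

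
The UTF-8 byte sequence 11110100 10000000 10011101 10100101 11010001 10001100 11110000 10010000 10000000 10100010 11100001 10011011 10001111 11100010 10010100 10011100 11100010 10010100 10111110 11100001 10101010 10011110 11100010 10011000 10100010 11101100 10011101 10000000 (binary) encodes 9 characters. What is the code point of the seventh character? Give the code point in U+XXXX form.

Offset 0: leading byte 0xF4 = 11110100 → 4-byte char #1 = F4 80 9D A5.
Offset 4: leading byte 0xD1 = 11010001 → 2-byte char #2 = D1 8C.
Offset 6: leading byte 0xF0 = 11110000 → 4-byte char #3 = F0 90 80 A2.
Offset 10: leading byte 0xE1 = 11100001 → 3-byte char #4 = E1 9B 8F.
Offset 13: leading byte 0xE2 = 11100010 → 3-byte char #5 = E2 94 9C.
Offset 16: leading byte 0xE2 = 11100010 → 3-byte char #6 = E2 94 BE.
Offset 19: leading byte 0xE1 = 11100001 → 3-byte char #7 = E1 AA 9E.
Leading byte 0xE1 = 11100001 matches 1110xxxx → 3-byte sequence.
Byte 1: 0xE1 = 11100001, payload 0001 (4 bits).
Byte 2: 0xAA = 10101010 (10xxxxxx ✓), payload 101010.
Byte 3: 0x9E = 10011110 (10xxxxxx ✓), payload 011110.
Concatenate: 0001101010011110 = 0x1A9E (16 bits → U+1A9E).

U+1A9E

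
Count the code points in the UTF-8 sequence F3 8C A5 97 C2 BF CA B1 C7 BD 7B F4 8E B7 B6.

Byte at offset 0: 0xF3 = 11110011 → 4-byte char (#1). Advance 4.
Byte at offset 4: 0xC2 = 11000010 → 2-byte char (#2). Advance 2.
Byte at offset 6: 0xCA = 11001010 → 2-byte char (#3). Advance 2.
Byte at offset 8: 0xC7 = 11000111 → 2-byte char (#4). Advance 2.
Byte at offset 10: 0x7B = 01111011 → 1-byte char (#5). Advance 1.
Byte at offset 11: 0xF4 = 11110100 → 4-byte char (#6). Advance 4.
Reached end at offset 15 after 6 code points.

6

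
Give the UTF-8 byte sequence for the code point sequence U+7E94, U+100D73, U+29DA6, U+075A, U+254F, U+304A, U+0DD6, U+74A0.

U+7E94: 3-byte form → E7 BA 94.
U+100D73: 4-byte form → F4 80 B5 B3.
U+29DA6: 4-byte form → F0 A9 B6 A6.
U+075A: 2-byte form → DD 9A.
U+254F: 3-byte form → E2 95 8F.
U+304A: 3-byte form → E3 81 8A.
U+0DD6: 3-byte form → E0 B7 96.
U+74A0: 3-byte form → E7 92 A0.
Concatenated (25 bytes): E7 BA 94 F4 80 B5 B3 F0 A9 B6 A6 DD 9A E2 95 8F E3 81 8A E0 B7 96 E7 92 A0.

E7 BA 94 F4 80 B5 B3 F0 A9 B6 A6 DD 9A E2 95 8F E3 81 8A E0 B7 96 E7 92 A0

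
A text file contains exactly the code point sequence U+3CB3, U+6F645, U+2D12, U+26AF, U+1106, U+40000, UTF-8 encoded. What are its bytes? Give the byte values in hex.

E3 B2 B3 F1 AF 99 85 E2 B4 92 E2 9A AF E1 84 86 F1 80 80 80

U+3CB3: 3-byte form → E3 B2 B3.
U+6F645: 4-byte form → F1 AF 99 85.
U+2D12: 3-byte form → E2 B4 92.
U+26AF: 3-byte form → E2 9A AF.
U+1106: 3-byte form → E1 84 86.
U+40000: 4-byte form → F1 80 80 80.
Concatenated (20 bytes): E3 B2 B3 F1 AF 99 85 E2 B4 92 E2 9A AF E1 84 86 F1 80 80 80.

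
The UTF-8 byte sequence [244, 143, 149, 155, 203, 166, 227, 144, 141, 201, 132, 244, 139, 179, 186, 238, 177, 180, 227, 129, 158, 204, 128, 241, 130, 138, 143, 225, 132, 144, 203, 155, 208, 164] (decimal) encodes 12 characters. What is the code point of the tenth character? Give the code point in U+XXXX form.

Offset 0: leading byte 0xF4 = 11110100 → 4-byte char #1 = F4 8F 95 9B.
Offset 4: leading byte 0xCB = 11001011 → 2-byte char #2 = CB A6.
Offset 6: leading byte 0xE3 = 11100011 → 3-byte char #3 = E3 90 8D.
Offset 9: leading byte 0xC9 = 11001001 → 2-byte char #4 = C9 84.
Offset 11: leading byte 0xF4 = 11110100 → 4-byte char #5 = F4 8B B3 BA.
Offset 15: leading byte 0xEE = 11101110 → 3-byte char #6 = EE B1 B4.
Offset 18: leading byte 0xE3 = 11100011 → 3-byte char #7 = E3 81 9E.
Offset 21: leading byte 0xCC = 11001100 → 2-byte char #8 = CC 80.
Offset 23: leading byte 0xF1 = 11110001 → 4-byte char #9 = F1 82 8A 8F.
Offset 27: leading byte 0xE1 = 11100001 → 3-byte char #10 = E1 84 90.
Leading byte 0xE1 = 11100001 matches 1110xxxx → 3-byte sequence.
Byte 1: 0xE1 = 11100001, payload 0001 (4 bits).
Byte 2: 0x84 = 10000100 (10xxxxxx ✓), payload 000100.
Byte 3: 0x90 = 10010000 (10xxxxxx ✓), payload 010000.
Concatenate: 0001000100010000 = 0x1110 (16 bits → U+1110).

U+1110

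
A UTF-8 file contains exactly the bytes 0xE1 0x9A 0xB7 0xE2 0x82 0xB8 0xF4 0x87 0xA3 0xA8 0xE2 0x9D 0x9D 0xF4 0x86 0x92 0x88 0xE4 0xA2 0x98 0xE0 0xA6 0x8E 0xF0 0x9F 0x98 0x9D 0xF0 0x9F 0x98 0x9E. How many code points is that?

Byte at offset 0: 0xE1 = 11100001 → 3-byte char (#1). Advance 3.
Byte at offset 3: 0xE2 = 11100010 → 3-byte char (#2). Advance 3.
Byte at offset 6: 0xF4 = 11110100 → 4-byte char (#3). Advance 4.
Byte at offset 10: 0xE2 = 11100010 → 3-byte char (#4). Advance 3.
Byte at offset 13: 0xF4 = 11110100 → 4-byte char (#5). Advance 4.
Byte at offset 17: 0xE4 = 11100100 → 3-byte char (#6). Advance 3.
Byte at offset 20: 0xE0 = 11100000 → 3-byte char (#7). Advance 3.
Byte at offset 23: 0xF0 = 11110000 → 4-byte char (#8). Advance 4.
Byte at offset 27: 0xF0 = 11110000 → 4-byte char (#9). Advance 4.
Reached end at offset 31 after 9 code points.

9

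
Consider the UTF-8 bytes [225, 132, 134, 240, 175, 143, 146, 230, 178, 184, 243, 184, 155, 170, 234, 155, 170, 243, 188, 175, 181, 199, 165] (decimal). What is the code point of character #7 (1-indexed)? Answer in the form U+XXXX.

U+01E5

Offset 0: leading byte 0xE1 = 11100001 → 3-byte char #1 = E1 84 86.
Offset 3: leading byte 0xF0 = 11110000 → 4-byte char #2 = F0 AF 8F 92.
Offset 7: leading byte 0xE6 = 11100110 → 3-byte char #3 = E6 B2 B8.
Offset 10: leading byte 0xF3 = 11110011 → 4-byte char #4 = F3 B8 9B AA.
Offset 14: leading byte 0xEA = 11101010 → 3-byte char #5 = EA 9B AA.
Offset 17: leading byte 0xF3 = 11110011 → 4-byte char #6 = F3 BC AF B5.
Offset 21: leading byte 0xC7 = 11000111 → 2-byte char #7 = C7 A5.
Leading byte 0xC7 = 11000111 matches 110xxxxx → 2-byte sequence.
Byte 1: 0xC7 = 11000111, payload 00111 (5 bits).
Byte 2: 0xA5 = 10100101 (10xxxxxx ✓), payload 100101.
Concatenate: 00111100101 = 0x1E5 (11 bits → U+01E5).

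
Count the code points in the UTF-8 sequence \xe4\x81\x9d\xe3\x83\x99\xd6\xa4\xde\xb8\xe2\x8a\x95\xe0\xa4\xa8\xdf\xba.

Byte at offset 0: 0xE4 = 11100100 → 3-byte char (#1). Advance 3.
Byte at offset 3: 0xE3 = 11100011 → 3-byte char (#2). Advance 3.
Byte at offset 6: 0xD6 = 11010110 → 2-byte char (#3). Advance 2.
Byte at offset 8: 0xDE = 11011110 → 2-byte char (#4). Advance 2.
Byte at offset 10: 0xE2 = 11100010 → 3-byte char (#5). Advance 3.
Byte at offset 13: 0xE0 = 11100000 → 3-byte char (#6). Advance 3.
Byte at offset 16: 0xDF = 11011111 → 2-byte char (#7). Advance 2.
Reached end at offset 18 after 7 code points.

7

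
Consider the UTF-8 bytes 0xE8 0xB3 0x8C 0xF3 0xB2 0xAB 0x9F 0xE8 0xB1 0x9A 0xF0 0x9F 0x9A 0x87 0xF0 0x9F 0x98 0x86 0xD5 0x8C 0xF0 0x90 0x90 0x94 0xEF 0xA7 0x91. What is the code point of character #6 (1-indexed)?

U+054C

Offset 0: leading byte 0xE8 = 11101000 → 3-byte char #1 = E8 B3 8C.
Offset 3: leading byte 0xF3 = 11110011 → 4-byte char #2 = F3 B2 AB 9F.
Offset 7: leading byte 0xE8 = 11101000 → 3-byte char #3 = E8 B1 9A.
Offset 10: leading byte 0xF0 = 11110000 → 4-byte char #4 = F0 9F 9A 87.
Offset 14: leading byte 0xF0 = 11110000 → 4-byte char #5 = F0 9F 98 86.
Offset 18: leading byte 0xD5 = 11010101 → 2-byte char #6 = D5 8C.
Leading byte 0xD5 = 11010101 matches 110xxxxx → 2-byte sequence.
Byte 1: 0xD5 = 11010101, payload 10101 (5 bits).
Byte 2: 0x8C = 10001100 (10xxxxxx ✓), payload 001100.
Concatenate: 10101001100 = 0x54C (11 bits → U+054C).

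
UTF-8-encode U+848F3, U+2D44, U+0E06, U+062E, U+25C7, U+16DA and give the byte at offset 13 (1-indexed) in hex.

1-indexed offset 13 is 0-indexed offset 12.
U+848F3 → 4-byte form F2 84 A3 B3 at offsets 0–3.
U+2D44 → 3-byte form E2 B5 84 at offsets 4–6.
U+0E06 → 3-byte form E0 B8 86 at offsets 7–9.
U+062E → 2-byte form D8 AE at offsets 10–11.
U+25C7 → 3-byte form E2 97 87 at offsets 12–14.
Offset 12 falls in char 5's range; it's byte 1 of E2 97 87 = 0xE2.

0xE2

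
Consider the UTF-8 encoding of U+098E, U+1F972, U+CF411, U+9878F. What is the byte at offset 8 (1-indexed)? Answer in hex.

1-indexed offset 8 is 0-indexed offset 7.
U+098E → 3-byte form E0 A6 8E at offsets 0–2.
U+1F972 → 4-byte form F0 9F A5 B2 at offsets 3–6.
U+CF411 → 4-byte form F3 8F 90 91 at offsets 7–10.
Offset 7 falls in char 3's range; it's byte 1 of F3 8F 90 91 = 0xF3.

0xF3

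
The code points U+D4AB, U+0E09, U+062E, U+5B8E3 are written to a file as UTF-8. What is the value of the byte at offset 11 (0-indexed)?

0xA3

U+D4AB → 3-byte form ED 92 AB at offsets 0–2.
U+0E09 → 3-byte form E0 B8 89 at offsets 3–5.
U+062E → 2-byte form D8 AE at offsets 6–7.
U+5B8E3 → 4-byte form F1 9B A3 A3 at offsets 8–11.
Offset 11 falls in char 4's range; it's byte 4 of F1 9B A3 A3 = 0xA3.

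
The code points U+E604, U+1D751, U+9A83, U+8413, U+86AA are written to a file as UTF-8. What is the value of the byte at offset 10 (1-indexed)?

1-indexed offset 10 is 0-indexed offset 9.
U+E604 → 3-byte form EE 98 84 at offsets 0–2.
U+1D751 → 4-byte form F0 9D 9D 91 at offsets 3–6.
U+9A83 → 3-byte form E9 AA 83 at offsets 7–9.
Offset 9 falls in char 3's range; it's byte 3 of E9 AA 83 = 0x83.

0x83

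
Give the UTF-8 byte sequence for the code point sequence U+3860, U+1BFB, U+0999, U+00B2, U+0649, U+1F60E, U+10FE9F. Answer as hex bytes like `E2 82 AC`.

U+3860: 3-byte form → E3 A1 A0.
U+1BFB: 3-byte form → E1 AF BB.
U+0999: 3-byte form → E0 A6 99.
U+00B2: 2-byte form → C2 B2.
U+0649: 2-byte form → D9 89.
U+1F60E: 4-byte form → F0 9F 98 8E.
U+10FE9F: 4-byte form → F4 8F BA 9F.
Concatenated (21 bytes): E3 A1 A0 E1 AF BB E0 A6 99 C2 B2 D9 89 F0 9F 98 8E F4 8F BA 9F.

E3 A1 A0 E1 AF BB E0 A6 99 C2 B2 D9 89 F0 9F 98 8E F4 8F BA 9F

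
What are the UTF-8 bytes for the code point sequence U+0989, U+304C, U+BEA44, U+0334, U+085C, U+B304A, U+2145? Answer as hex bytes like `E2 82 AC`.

U+0989: 3-byte form → E0 A6 89.
U+304C: 3-byte form → E3 81 8C.
U+BEA44: 4-byte form → F2 BE A9 84.
U+0334: 2-byte form → CC B4.
U+085C: 3-byte form → E0 A1 9C.
U+B304A: 4-byte form → F2 B3 81 8A.
U+2145: 3-byte form → E2 85 85.
Concatenated (22 bytes): E0 A6 89 E3 81 8C F2 BE A9 84 CC B4 E0 A1 9C F2 B3 81 8A E2 85 85.

E0 A6 89 E3 81 8C F2 BE A9 84 CC B4 E0 A1 9C F2 B3 81 8A E2 85 85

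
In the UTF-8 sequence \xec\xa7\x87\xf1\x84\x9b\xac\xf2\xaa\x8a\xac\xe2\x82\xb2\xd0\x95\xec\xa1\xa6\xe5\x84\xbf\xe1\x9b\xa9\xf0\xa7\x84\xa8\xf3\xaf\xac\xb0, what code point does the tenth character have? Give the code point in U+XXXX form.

U+EFB30

Offset 0: leading byte 0xEC = 11101100 → 3-byte char #1 = EC A7 87.
Offset 3: leading byte 0xF1 = 11110001 → 4-byte char #2 = F1 84 9B AC.
Offset 7: leading byte 0xF2 = 11110010 → 4-byte char #3 = F2 AA 8A AC.
Offset 11: leading byte 0xE2 = 11100010 → 3-byte char #4 = E2 82 B2.
Offset 14: leading byte 0xD0 = 11010000 → 2-byte char #5 = D0 95.
Offset 16: leading byte 0xEC = 11101100 → 3-byte char #6 = EC A1 A6.
Offset 19: leading byte 0xE5 = 11100101 → 3-byte char #7 = E5 84 BF.
Offset 22: leading byte 0xE1 = 11100001 → 3-byte char #8 = E1 9B A9.
Offset 25: leading byte 0xF0 = 11110000 → 4-byte char #9 = F0 A7 84 A8.
Offset 29: leading byte 0xF3 = 11110011 → 4-byte char #10 = F3 AF AC B0.
Leading byte 0xF3 = 11110011 matches 11110xxx → 4-byte sequence.
Byte 1: 0xF3 = 11110011, payload 011 (3 bits).
Byte 2: 0xAF = 10101111 (10xxxxxx ✓), payload 101111.
Byte 3: 0xAC = 10101100 (10xxxxxx ✓), payload 101100.
Byte 4: 0xB0 = 10110000 (10xxxxxx ✓), payload 110000.
Concatenate: 011101111101100110000 = 0xEFB30 (21 bits → U+EFB30).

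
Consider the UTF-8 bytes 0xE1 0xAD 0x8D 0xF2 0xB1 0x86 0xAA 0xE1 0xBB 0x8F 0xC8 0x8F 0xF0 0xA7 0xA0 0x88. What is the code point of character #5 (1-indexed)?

U+27808

Offset 0: leading byte 0xE1 = 11100001 → 3-byte char #1 = E1 AD 8D.
Offset 3: leading byte 0xF2 = 11110010 → 4-byte char #2 = F2 B1 86 AA.
Offset 7: leading byte 0xE1 = 11100001 → 3-byte char #3 = E1 BB 8F.
Offset 10: leading byte 0xC8 = 11001000 → 2-byte char #4 = C8 8F.
Offset 12: leading byte 0xF0 = 11110000 → 4-byte char #5 = F0 A7 A0 88.
Leading byte 0xF0 = 11110000 matches 11110xxx → 4-byte sequence.
Byte 1: 0xF0 = 11110000, payload 000 (3 bits).
Byte 2: 0xA7 = 10100111 (10xxxxxx ✓), payload 100111.
Byte 3: 0xA0 = 10100000 (10xxxxxx ✓), payload 100000.
Byte 4: 0x88 = 10001000 (10xxxxxx ✓), payload 001000.
Concatenate: 000100111100000001000 = 0x27808 (21 bits → U+27808).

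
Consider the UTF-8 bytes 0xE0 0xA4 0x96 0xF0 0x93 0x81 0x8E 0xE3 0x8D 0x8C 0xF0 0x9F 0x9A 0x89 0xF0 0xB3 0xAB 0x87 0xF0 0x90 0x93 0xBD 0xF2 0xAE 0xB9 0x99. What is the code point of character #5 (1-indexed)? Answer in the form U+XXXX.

U+33AC7

Offset 0: leading byte 0xE0 = 11100000 → 3-byte char #1 = E0 A4 96.
Offset 3: leading byte 0xF0 = 11110000 → 4-byte char #2 = F0 93 81 8E.
Offset 7: leading byte 0xE3 = 11100011 → 3-byte char #3 = E3 8D 8C.
Offset 10: leading byte 0xF0 = 11110000 → 4-byte char #4 = F0 9F 9A 89.
Offset 14: leading byte 0xF0 = 11110000 → 4-byte char #5 = F0 B3 AB 87.
Leading byte 0xF0 = 11110000 matches 11110xxx → 4-byte sequence.
Byte 1: 0xF0 = 11110000, payload 000 (3 bits).
Byte 2: 0xB3 = 10110011 (10xxxxxx ✓), payload 110011.
Byte 3: 0xAB = 10101011 (10xxxxxx ✓), payload 101011.
Byte 4: 0x87 = 10000111 (10xxxxxx ✓), payload 000111.
Concatenate: 000110011101011000111 = 0x33AC7 (21 bits → U+33AC7).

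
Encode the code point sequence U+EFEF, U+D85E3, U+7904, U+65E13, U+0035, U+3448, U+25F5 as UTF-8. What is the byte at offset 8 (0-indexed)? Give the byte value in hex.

0xA4

U+EFEF → 3-byte form EE BF AF at offsets 0–2.
U+D85E3 → 4-byte form F3 98 97 A3 at offsets 3–6.
U+7904 → 3-byte form E7 A4 84 at offsets 7–9.
Offset 8 falls in char 3's range; it's byte 2 of E7 A4 84 = 0xA4.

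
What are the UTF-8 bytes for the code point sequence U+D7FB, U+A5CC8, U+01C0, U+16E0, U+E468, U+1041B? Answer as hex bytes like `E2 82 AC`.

U+D7FB: 3-byte form → ED 9F BB.
U+A5CC8: 4-byte form → F2 A5 B3 88.
U+01C0: 2-byte form → C7 80.
U+16E0: 3-byte form → E1 9B A0.
U+E468: 3-byte form → EE 91 A8.
U+1041B: 4-byte form → F0 90 90 9B.
Concatenated (19 bytes): ED 9F BB F2 A5 B3 88 C7 80 E1 9B A0 EE 91 A8 F0 90 90 9B.

ED 9F BB F2 A5 B3 88 C7 80 E1 9B A0 EE 91 A8 F0 90 90 9B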